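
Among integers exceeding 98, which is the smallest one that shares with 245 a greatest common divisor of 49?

245 = 49·5. Any a with gcd(a, 245) = 49 is a multiple of 49, say 49s, with s coprime to 5.
Need s > 98/49, so s ≥ 3. First s ≥ 3 with gcd(s, 5) = 1 is s = 3. Thus a = 49·3 = 147.

147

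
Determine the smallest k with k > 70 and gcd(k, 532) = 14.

Multiples of 14 above 70: 14·6, 14·7, … . Need the cofactor coprime to 532/14 = 38.
Checking s = 6, 7, … the first with gcd(s, 38) = 1 is s = 7, giving 98.

98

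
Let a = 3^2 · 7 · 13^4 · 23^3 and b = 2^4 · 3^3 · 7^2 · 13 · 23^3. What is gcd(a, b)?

min exponent per shared prime: 3^2 · 7 · 13 · 23^3 = 9964773

9964773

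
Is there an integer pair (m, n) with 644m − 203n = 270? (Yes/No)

No

gcd(644, 203): 644 = 3·203 + 35; 203 = 5·35 + 28; 35 = 1·28 + 7; 28 = 4·7 + 0 → 7
7 does not divide 270, so a solution does not exist.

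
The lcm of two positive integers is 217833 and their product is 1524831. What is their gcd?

gcd·lcm = product, so gcd = 1524831/217833 = 7.

7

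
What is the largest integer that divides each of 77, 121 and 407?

11

gcd(77, 121): 121 = 1·77 + 44; 77 = 1·44 + 33; 44 = 1·33 + 11; 33 = 3·11 + 0 → 11
gcd(11, 407): 407 = 37·11 + 0 → 11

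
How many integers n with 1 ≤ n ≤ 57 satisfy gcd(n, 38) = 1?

38 = 2·19. Inclusion–exclusion on these primes:
57 − ⌊57/2⌋ − ⌊57/19⌋ + ⌊57/38⌋ = 27

27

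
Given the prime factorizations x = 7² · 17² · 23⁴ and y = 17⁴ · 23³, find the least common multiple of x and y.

1145257407889

max exponent per prime: 7² · 17⁴ · 23⁴ = 1145257407889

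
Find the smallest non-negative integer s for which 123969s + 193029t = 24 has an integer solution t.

54549

Euclid: 193029 = 1·123969 + 69060; 123969 = 1·69060 + 54909; 69060 = 1·54909 + 14151; 54909 = 3·14151 + 12456; 14151 = 1·12456 + 1695; 12456 = 7·1695 + 591; 1695 = 2·591 + 513; 591 = 1·513 + 78; 513 = 6·78 + 45; 78 = 1·45 + 33; 45 = 1·33 + 12; 33 = 2·12 + 9; 12 = 1·9 + 3; 9 = 3·3 + 0 → gcd = 3; 24 = 3·8.
Back-substitution yields 123969·(-17310) + 193029·(11117) = 3, so one solution is s = -17310·8 = -138480, t = 11117·8 = 88936.
Solutions in s differ by 193029/3 = 64343; the one in [0, 64343) is -138480 mod 64343 = 54549.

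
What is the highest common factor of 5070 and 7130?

10

Euclid: 7130 = 1·5070 + 2060; 5070 = 2·2060 + 950; 2060 = 2·950 + 160; 950 = 5·160 + 150; 160 = 1·150 + 10; 150 = 15·10 + 0. Last nonzero remainder: 10.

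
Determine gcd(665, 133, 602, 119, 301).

665 = 5 · 7 · 19; 133 = 7 · 19; 602 = 2 · 7 · 43; 119 = 7 · 17; 301 = 7 · 43
gcd takes min exponent of each prime: 7 = 7

7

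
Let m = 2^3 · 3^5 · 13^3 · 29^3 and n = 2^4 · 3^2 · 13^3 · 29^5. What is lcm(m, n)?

max exponent per prime: 2^4 · 3^5 · 13^3 · 29^5 = 175204922044464

175204922044464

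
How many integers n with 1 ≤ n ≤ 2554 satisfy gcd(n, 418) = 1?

1100

Prime factors of 418: 2, 11, 19. Count integers ≤ 2554 divisible by none of them.
By inclusion–exclusion: 2554 − ⌊2554/2⌋ − ⌊2554/11⌋ − ⌊2554/19⌋ + ⌊2554/22⌋ + ⌊2554/38⌋ + ⌊2554/209⌋ − ⌊2554/418⌋ = 1100.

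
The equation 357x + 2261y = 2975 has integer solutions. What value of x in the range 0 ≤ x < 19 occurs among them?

Reduce mod 2261: 357x ≡ 2975 (mod 2261). With g = gcd(357, 2261) = 119 dividing 2975, divide through: 3x ≡ 25 (mod 19).
Since gcd(3, 19) = 1, x ≡ 25·(3)⁻¹ ≡ 2 (mod 19). Smallest non-negative: 2.

2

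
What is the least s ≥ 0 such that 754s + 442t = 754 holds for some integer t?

gcd(754, 442) = 26 (Euclid: 754 = 1·442 + 312; 442 = 1·312 + 130; 312 = 2·130 + 52; 130 = 2·52 + 26; 52 = 2·26 + 0), and 26 | 754.
Extended Euclid: 754·(-7) + 442·(12) = 26. Scale by 29: s₀ = -203.
General solution s = s₀ + 17k; reducing mod 17 gives s = 1 (and t = 0).

1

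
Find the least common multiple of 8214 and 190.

780330

gcd first: 8214 = 43·190 + 44; 190 = 4·44 + 14; 44 = 3·14 + 2; 14 = 7·2 + 0 → gcd = 2
lcm = 8214·190/gcd = 1560660/2 = 780330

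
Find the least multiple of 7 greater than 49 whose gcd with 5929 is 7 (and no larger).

gcd(a, 5929) = 7 forces 7 | a; write a = 7s. Then gcd(7s, 7·847) = 7·gcd(s, 847), so need gcd(s, 847) = 1.
7s > 49 gives s ≥ 8. The least s ≥ 8 coprime to 847 is 8, so a = 7·8 = 56.

56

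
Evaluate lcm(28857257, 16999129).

gcd first: 28857257 = 1·16999129 + 11858128; 16999129 = 1·11858128 + 5141001; 11858128 = 2·5141001 + 1576126; 5141001 = 3·1576126 + 412623; 1576126 = 3·412623 + 338257; 412623 = 1·338257 + 74366; 338257 = 4·74366 + 40793; 74366 = 1·40793 + 33573; 40793 = 1·33573 + 7220; 33573 = 4·7220 + 4693; 7220 = 1·4693 + 2527; 4693 = 1·2527 + 2166; 2527 = 1·2166 + 361; 2166 = 6·361 + 0 → gcd = 361
lcm = 28857257·16999129/gcd = 490548234329153/361 = 1358859374873

1358859374873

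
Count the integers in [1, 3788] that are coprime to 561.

561 = 3·11·17. Inclusion–exclusion on these primes:
3788 − ⌊3788/3⌋ − ⌊3788/11⌋ − ⌊3788/17⌋ + ⌊3788/33⌋ + ⌊3788/51⌋ + ⌊3788/187⌋ − ⌊3788/561⌋ = 2162

2162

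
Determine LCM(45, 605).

5445

gcd first: 605 = 13·45 + 20; 45 = 2·20 + 5; 20 = 4·5 + 0 → gcd = 5
lcm = 45·605/gcd = 27225/5 = 5445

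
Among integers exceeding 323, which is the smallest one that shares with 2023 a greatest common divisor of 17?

340

2023 = 17·119. Any k with gcd(k, 2023) = 17 is a multiple of 17, say 17s, with s coprime to 119.
Need s > 323/17, so s ≥ 20. First s ≥ 20 with gcd(s, 119) = 1 is s = 20. Thus k = 17·20 = 340.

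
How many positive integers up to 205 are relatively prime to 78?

64

78 = 2·3·13. Inclusion–exclusion on these primes:
205 − ⌊205/2⌋ − ⌊205/3⌋ − ⌊205/13⌋ + ⌊205/6⌋ + ⌊205/26⌋ + ⌊205/39⌋ − ⌊205/78⌋ = 64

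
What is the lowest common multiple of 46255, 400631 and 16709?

365569778035

lcm(46255, 400631) = 46255·400631/gcd = 18531186905/11 = 1684653355
lcm(1684653355, 16709) = 1684653355·16709/gcd = 28148872908695/77 = 365569778035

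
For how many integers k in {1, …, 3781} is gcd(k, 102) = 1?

102 = 2·3·17. Inclusion–exclusion on these primes:
3781 − ⌊3781/2⌋ − ⌊3781/3⌋ − ⌊3781/17⌋ + ⌊3781/6⌋ + ⌊3781/34⌋ + ⌊3781/51⌋ − ⌊3781/102⌋ = 1187

1187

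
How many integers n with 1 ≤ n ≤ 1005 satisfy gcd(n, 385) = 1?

627

Prime factors of 385: 5, 7, 11. Count integers ≤ 1005 divisible by none of them.
By inclusion–exclusion: 1005 − ⌊1005/5⌋ − ⌊1005/7⌋ − ⌊1005/11⌋ + ⌊1005/35⌋ + ⌊1005/55⌋ + ⌊1005/77⌋ − ⌊1005/385⌋ = 627.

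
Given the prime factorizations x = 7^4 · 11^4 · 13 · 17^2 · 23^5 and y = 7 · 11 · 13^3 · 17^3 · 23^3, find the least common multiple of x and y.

max exponent per prime: 7^4 · 11^4 · 13^3 · 17^3 · 23^5 = 2442186925282583722243

2442186925282583722243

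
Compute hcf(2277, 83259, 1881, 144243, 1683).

gcd(2277, 83259): 83259 = 36·2277 + 1287; 2277 = 1·1287 + 990; 1287 = 1·990 + 297; 990 = 3·297 + 99; 297 = 3·99 + 0 → 99
gcd(99, 1881): 1881 = 19·99 + 0 → 99
gcd(99, 144243): 144243 = 1457·99 + 0 → 99
gcd(99, 1683): 1683 = 17·99 + 0 → 99

99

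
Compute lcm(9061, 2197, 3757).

26032253

lcm(9061, 2197) = 9061·2197/gcd = 19907017/13 = 1531309
lcm(1531309, 3757) = 1531309·3757/gcd = 5753127913/221 = 26032253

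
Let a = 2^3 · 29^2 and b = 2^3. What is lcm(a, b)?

max exponent per prime: 2^3 · 29^2 = 6728

6728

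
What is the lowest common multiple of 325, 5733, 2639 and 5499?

lcm(325, 5733) = 325·5733/gcd = 1863225/13 = 143325
lcm(143325, 2639) = 143325·2639/gcd = 378234675/91 = 4156425
lcm(4156425, 5499) = 4156425·5499/gcd = 22856181075/117 = 195351975

195351975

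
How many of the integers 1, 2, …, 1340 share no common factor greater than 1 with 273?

707

Prime factors of 273: 3, 7, 13. Count integers ≤ 1340 divisible by none of them.
By inclusion–exclusion: 1340 − ⌊1340/3⌋ − ⌊1340/7⌋ − ⌊1340/13⌋ + ⌊1340/21⌋ + ⌊1340/39⌋ + ⌊1340/91⌋ − ⌊1340/273⌋ = 707.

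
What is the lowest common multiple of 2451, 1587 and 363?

lcm(2451, 1587) = 2451·1587/gcd = 3889737/3 = 1296579
lcm(1296579, 363) = 1296579·363/gcd = 470658177/3 = 156886059

156886059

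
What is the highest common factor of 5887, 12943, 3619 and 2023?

7

5887 = 7 · 29²; 12943 = 7 · 43²; 3619 = 7 · 11 · 47; 2023 = 7 · 17²
gcd takes min exponent of each prime: 7 = 7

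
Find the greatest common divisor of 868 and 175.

Euclid: 868 = 4·175 + 168; 175 = 1·168 + 7; 168 = 24·7 + 0. Last nonzero remainder: 7.

7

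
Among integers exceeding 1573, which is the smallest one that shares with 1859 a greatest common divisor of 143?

1716

gcd(t, 1859) = 143 forces 143 | t; write t = 143s. Then gcd(143s, 143·13) = 143·gcd(s, 13), so need gcd(s, 13) = 1.
143s > 1573 gives s ≥ 12. The least s ≥ 12 coprime to 13 is 12, so t = 143·12 = 1716.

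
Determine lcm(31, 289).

8959

gcd first: 289 = 9·31 + 10; 31 = 3·10 + 1; 10 = 10·1 + 0 → gcd = 1
lcm = 31·289/gcd = 8959/1 = 8959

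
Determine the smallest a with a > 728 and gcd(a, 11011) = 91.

11011 = 91·121. Any a with gcd(a, 11011) = 91 is a multiple of 91, say 91s, with s coprime to 121.
Need s > 728/91, so s ≥ 9. First s ≥ 9 with gcd(s, 121) = 1 is s = 9. Thus a = 91·9 = 819.

819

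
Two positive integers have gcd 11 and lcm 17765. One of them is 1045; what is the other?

Using pq = gcd(p,q)·lcm(p,q) = 11·17765 = 195415, we get q = 195415/1045 = 187.

187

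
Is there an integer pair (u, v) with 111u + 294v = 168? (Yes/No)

By Bézout, 111u + 294v = 168 has integer solutions iff gcd(111, 294) | 168.
Euclid: 294 = 2·111 + 72; 111 = 1·72 + 39; 72 = 1·39 + 33; 39 = 1·33 + 6; 33 = 5·6 + 3; 6 = 2·3 + 0. gcd = 3; 168 mod 3 = 0. Yes.

Yes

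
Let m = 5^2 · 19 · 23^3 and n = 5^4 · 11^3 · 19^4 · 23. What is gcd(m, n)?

10925

min exponent per shared prime: 5^2 · 19 · 23 = 10925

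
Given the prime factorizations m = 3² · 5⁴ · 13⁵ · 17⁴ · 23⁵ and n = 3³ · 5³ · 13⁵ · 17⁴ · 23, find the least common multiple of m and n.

max exponent per prime: 3³ · 5⁴ · 13⁵ · 17⁴ · 23⁵ = 3368180899006278395625

3368180899006278395625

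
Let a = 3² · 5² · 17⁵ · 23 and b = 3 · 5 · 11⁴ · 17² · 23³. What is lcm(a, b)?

56909054957012775

max exponent per prime: 3² · 5² · 11⁴ · 17⁵ · 23³ = 56909054957012775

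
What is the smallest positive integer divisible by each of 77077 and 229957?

27824797

77077 = 7² · 11² · 13; 229957 = 7² · 13 · 19²
max exponents: 7² · 11² · 13 · 19² = 27824797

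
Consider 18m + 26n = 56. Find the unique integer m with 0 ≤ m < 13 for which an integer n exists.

gcd(18, 26) = 2 (Euclid: 26 = 1·18 + 8; 18 = 2·8 + 2; 8 = 4·2 + 0), and 2 | 56.
Extended Euclid: 18·(3) + 26·(-2) = 2. Scale by 28: m₀ = 84.
General solution m = m₀ + 13t; reducing mod 13 gives m = 6 (and n = -2).

6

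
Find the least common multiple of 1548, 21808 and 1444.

3046730256

1548 = 2² · 3² · 43; 21808 = 2⁴ · 29 · 47; 1444 = 2² · 19²
lcm takes max exponent of each prime: 2⁴ · 3² · 19² · 29 · 43 · 47 = 3046730256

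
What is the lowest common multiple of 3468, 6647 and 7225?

1994100

3468 = 2² · 3 · 17²; 6647 = 17² · 23; 7225 = 5² · 17²
lcm takes max exponent of each prime: 2² · 3 · 5² · 17² · 23 = 1994100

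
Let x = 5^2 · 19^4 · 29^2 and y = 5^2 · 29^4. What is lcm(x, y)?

max exponent per prime: 5^2 · 19^4 · 29^4 = 2304339180025

2304339180025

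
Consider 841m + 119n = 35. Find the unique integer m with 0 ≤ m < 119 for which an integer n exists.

49

gcd(841, 119) = 1 (Euclid: 841 = 7·119 + 8; 119 = 14·8 + 7; 8 = 1·7 + 1; 7 = 7·1 + 0), and 1 | 35.
Extended Euclid: 841·(15) + 119·(-106) = 1. Scale by 35: m₀ = 525.
General solution m = m₀ + 119t; reducing mod 119 gives m = 49 (and n = -346).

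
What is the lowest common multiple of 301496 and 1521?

301496 = 2³ · 13² · 223; 1521 = 3² · 13²
max exponents: 2³ · 3² · 13² · 223 = 2713464

2713464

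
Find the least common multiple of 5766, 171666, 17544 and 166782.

71703666624744

5766 = 2 · 3 · 31²; 171666 = 2 · 3³ · 11 · 17²; 17544 = 2³ · 3 · 17 · 43; 166782 = 2 · 3 · 7 · 11 · 19²
lcm takes max exponent of each prime: 2³ · 3³ · 7 · 11 · 17² · 19² · 31² · 43 = 71703666624744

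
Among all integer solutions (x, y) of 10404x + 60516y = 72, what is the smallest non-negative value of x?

Euclid: 60516 = 5·10404 + 8496; 10404 = 1·8496 + 1908; 8496 = 4·1908 + 864; 1908 = 2·864 + 180; 864 = 4·180 + 144; 180 = 1·144 + 36; 144 = 4·36 + 0 → gcd = 36; 72 = 36·2.
Back-substitution yields 10404·(349) + 60516·(-60) = 36, so one solution is x = 349·2 = 698, y = -60·2 = -120.
Solutions in x differ by 60516/36 = 1681; the one in [0, 1681) is 698 mod 1681 = 698.

698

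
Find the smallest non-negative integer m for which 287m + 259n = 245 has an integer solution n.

18

Euclid: 287 = 1·259 + 28; 259 = 9·28 + 7; 28 = 4·7 + 0 → gcd = 7; 245 = 7·35.
Back-substitution yields 287·(-9) + 259·(10) = 7, so one solution is m = -9·35 = -315, n = 10·35 = 350.
Solutions in m differ by 259/7 = 37; the one in [0, 37) is -315 mod 37 = 18.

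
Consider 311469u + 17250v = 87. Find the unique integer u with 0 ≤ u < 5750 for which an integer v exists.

2973

Euclid: 311469 = 18·17250 + 969; 17250 = 17·969 + 777; 969 = 1·777 + 192; 777 = 4·192 + 9; 192 = 21·9 + 3; 9 = 3·3 + 0 → gcd = 3; 87 = 3·29.
Back-substitution yields 311469·(1887) + 17250·(-34072) = 3, so one solution is u = 1887·29 = 54723, v = -34072·29 = -988088.
Solutions in u differ by 17250/3 = 5750; the one in [0, 5750) is 54723 mod 5750 = 2973.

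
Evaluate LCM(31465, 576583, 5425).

31465 = 5 · 7 · 29 · 31; 576583 = 7³ · 41²; 5425 = 5² · 7 · 31
lcm takes max exponent of each prime: 5² · 7³ · 29 · 31 · 41² = 12958702925

12958702925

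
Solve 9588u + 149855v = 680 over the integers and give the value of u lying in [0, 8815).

8565

Reduce mod 149855: 9588u ≡ 680 (mod 149855). With g = gcd(9588, 149855) = 17 dividing 680, divide through: 564u ≡ 40 (mod 8815).
Since gcd(564, 8815) = 1, u ≡ 40·(564)⁻¹ ≡ 8565 (mod 8815). Smallest non-negative: 8565.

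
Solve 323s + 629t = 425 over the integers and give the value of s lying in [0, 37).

gcd(323, 629) = 17 (Euclid: 629 = 1·323 + 306; 323 = 1·306 + 17; 306 = 18·17 + 0), and 17 | 425.
Extended Euclid: 323·(2) + 629·(-1) = 17. Scale by 25: s₀ = 50.
General solution s = s₀ + 37k; reducing mod 37 gives s = 13 (and t = -6).

13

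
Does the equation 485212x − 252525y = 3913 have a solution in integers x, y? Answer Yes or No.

gcd(485212, 252525): 485212 = 1·252525 + 232687; 252525 = 1·232687 + 19838; 232687 = 11·19838 + 14469; 19838 = 1·14469 + 5369; 14469 = 2·5369 + 3731; 5369 = 1·3731 + 1638; 3731 = 2·1638 + 455; 1638 = 3·455 + 273; 455 = 1·273 + 182; 273 = 1·182 + 91; 182 = 2·91 + 0 → 91
91 divides 3913, so a solution exists.

Yes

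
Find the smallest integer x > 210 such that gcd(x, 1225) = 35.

280

1225 = 35·35. Any x with gcd(x, 1225) = 35 is a multiple of 35, say 35s, with s coprime to 35.
Need s > 210/35, so s ≥ 7. First s ≥ 7 with gcd(s, 35) = 1 is s = 8. Thus x = 35·8 = 280.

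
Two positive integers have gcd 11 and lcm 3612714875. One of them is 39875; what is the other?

Using pq = gcd(p,q)·lcm(p,q) = 11·3612714875 = 39739863625, we get q = 39739863625/39875 = 996611.

996611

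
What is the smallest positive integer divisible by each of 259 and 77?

2849

gcd first: 259 = 3·77 + 28; 77 = 2·28 + 21; 28 = 1·21 + 7; 21 = 3·7 + 0 → gcd = 7
lcm = 259·77/gcd = 19943/7 = 2849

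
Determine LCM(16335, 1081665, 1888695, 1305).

477910659173805

lcm(16335, 1081665) = 16335·1081665/gcd = 17668997775/45 = 392644395
lcm(392644395, 1888695) = 392644395·1888695/gcd = 741585505614525/45 = 16479677902545
lcm(16479677902545, 1305) = 16479677902545·1305/gcd = 21505979662821225/45 = 477910659173805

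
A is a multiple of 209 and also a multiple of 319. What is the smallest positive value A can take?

gcd first: 319 = 1·209 + 110; 209 = 1·110 + 99; 110 = 1·99 + 11; 99 = 9·11 + 0 → gcd = 11
lcm = 209·319/gcd = 66671/11 = 6061

6061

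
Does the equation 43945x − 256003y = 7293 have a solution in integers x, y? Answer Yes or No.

By Bézout, 43945x − 256003y = 7293 has integer solutions iff gcd(43945, 256003) | 7293.
Euclid: 256003 = 5·43945 + 36278; 43945 = 1·36278 + 7667; 36278 = 4·7667 + 5610; 7667 = 1·5610 + 2057; 5610 = 2·2057 + 1496; 2057 = 1·1496 + 561; 1496 = 2·561 + 374; 561 = 1·374 + 187; 374 = 2·187 + 0. gcd = 187; 7293 mod 187 = 0. Yes.

Yes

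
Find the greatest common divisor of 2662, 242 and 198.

gcd(2662, 242): 2662 = 11·242 + 0 → 242
gcd(242, 198): 242 = 1·198 + 44; 198 = 4·44 + 22; 44 = 2·22 + 0 → 22

22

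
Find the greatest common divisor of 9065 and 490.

Euclid: 9065 = 18·490 + 245; 490 = 2·245 + 0. Last nonzero remainder: 245.

245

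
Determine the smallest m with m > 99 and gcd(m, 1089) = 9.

108

1089 = 9·121. Any m with gcd(m, 1089) = 9 is a multiple of 9, say 9s, with s coprime to 121.
Need s > 99/9, so s ≥ 12. First s ≥ 12 with gcd(s, 121) = 1 is s = 12. Thus m = 9·12 = 108.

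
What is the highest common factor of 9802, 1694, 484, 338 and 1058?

2

9802 = 2 · 13² · 29; 1694 = 2 · 7 · 11²; 484 = 2² · 11²; 338 = 2 · 13²; 1058 = 2 · 23²
gcd takes min exponent of each prime: 2 = 2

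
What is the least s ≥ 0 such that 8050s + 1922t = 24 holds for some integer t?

754

gcd(8050, 1922) = 2 (Euclid: 8050 = 4·1922 + 362; 1922 = 5·362 + 112; 362 = 3·112 + 26; 112 = 4·26 + 8; 26 = 3·8 + 2; 8 = 4·2 + 0), and 2 | 24.
Extended Euclid: 8050·(223) + 1922·(-934) = 2. Scale by 12: s₀ = 2676.
General solution s = s₀ + 961k; reducing mod 961 gives s = 754 (and t = -3158).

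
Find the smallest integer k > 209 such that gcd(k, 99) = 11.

220

gcd(k, 99) = 11 forces 11 | k; write k = 11s. Then gcd(11s, 11·9) = 11·gcd(s, 9), so need gcd(s, 9) = 1.
11s > 209 gives s ≥ 20. The least s ≥ 20 coprime to 9 is 20, so k = 11·20 = 220.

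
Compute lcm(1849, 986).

1849 = 43²; 986 = 2 · 17 · 29
max exponents: 2 · 17 · 29 · 43² = 1823114

1823114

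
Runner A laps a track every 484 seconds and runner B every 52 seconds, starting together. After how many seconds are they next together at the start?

gcd first: 484 = 9·52 + 16; 52 = 3·16 + 4; 16 = 4·4 + 0 → gcd = 4
lcm = 484·52/gcd = 25168/4 = 6292

6292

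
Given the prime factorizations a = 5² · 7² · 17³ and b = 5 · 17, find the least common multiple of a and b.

6018425

max exponent per prime: 5² · 7² · 17³ = 6018425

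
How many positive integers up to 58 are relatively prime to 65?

65 = 5·13. Inclusion–exclusion on these primes:
58 − ⌊58/5⌋ − ⌊58/13⌋ + ⌊58/65⌋ = 43

43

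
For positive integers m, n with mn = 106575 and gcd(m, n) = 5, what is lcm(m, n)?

21315

Since gcd(m,n)·lcm(m,n) = mn, lcm = 106575/5 = 21315.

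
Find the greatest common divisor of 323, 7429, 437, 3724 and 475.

323 = 17 · 19; 7429 = 17 · 19 · 23; 437 = 19 · 23; 3724 = 2² · 7² · 19; 475 = 5² · 19
gcd takes min exponent of each prime: 19 = 19

19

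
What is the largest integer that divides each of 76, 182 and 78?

gcd(76, 182): 182 = 2·76 + 30; 76 = 2·30 + 16; 30 = 1·16 + 14; 16 = 1·14 + 2; 14 = 7·2 + 0 → 2
gcd(2, 78): 78 = 39·2 + 0 → 2

2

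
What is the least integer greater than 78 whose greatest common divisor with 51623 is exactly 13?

51623 = 13·3971. Any x with gcd(x, 51623) = 13 is a multiple of 13, say 13s, with s coprime to 3971.
Need s > 78/13, so s ≥ 7. First s ≥ 7 with gcd(s, 3971) = 1 is s = 7. Thus x = 13·7 = 91.

91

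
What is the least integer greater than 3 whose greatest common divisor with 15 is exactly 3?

gcd(m, 15) = 3 forces 3 | m; write m = 3s. Then gcd(3s, 3·5) = 3·gcd(s, 5), so need gcd(s, 5) = 1.
3s > 3 gives s ≥ 2. The least s ≥ 2 coprime to 5 is 2, so m = 3·2 = 6.

6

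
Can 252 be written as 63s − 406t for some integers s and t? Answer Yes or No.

gcd(63, 406): 406 = 6·63 + 28; 63 = 2·28 + 7; 28 = 4·7 + 0 → 7
7 divides 252, so a solution exists.

Yes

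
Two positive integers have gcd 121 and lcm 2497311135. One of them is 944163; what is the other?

320045

m·n = gcd·lcm = 121·2497311135 = 302174647335, so n = 302174647335/944163 = 320045.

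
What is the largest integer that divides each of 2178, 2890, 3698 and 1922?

gcd(2178, 2890): 2890 = 1·2178 + 712; 2178 = 3·712 + 42; 712 = 16·42 + 40; 42 = 1·40 + 2; 40 = 20·2 + 0 → 2
gcd(2, 3698): 3698 = 1849·2 + 0 → 2
gcd(2, 1922): 1922 = 961·2 + 0 → 2

2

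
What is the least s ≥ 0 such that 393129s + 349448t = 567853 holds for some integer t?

5

Euclid: 393129 = 1·349448 + 43681; 349448 = 8·43681 + 0 → gcd = 43681; 567853 = 43681·13.
Back-substitution yields 393129·(1) + 349448·(-1) = 43681, so one solution is s = 1·13 = 13, t = -1·13 = -13.
Solutions in s differ by 349448/43681 = 8; the one in [0, 8) is 13 mod 8 = 5.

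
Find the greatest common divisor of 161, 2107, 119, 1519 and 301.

7

gcd(161, 2107): 2107 = 13·161 + 14; 161 = 11·14 + 7; 14 = 2·7 + 0 → 7
gcd(7, 119): 119 = 17·7 + 0 → 7
gcd(7, 1519): 1519 = 217·7 + 0 → 7
gcd(7, 301): 301 = 43·7 + 0 → 7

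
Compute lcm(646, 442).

gcd first: 646 = 1·442 + 204; 442 = 2·204 + 34; 204 = 6·34 + 0 → gcd = 34
lcm = 646·442/gcd = 285532/34 = 8398

8398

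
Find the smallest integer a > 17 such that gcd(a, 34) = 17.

51

gcd(a, 34) = 17 forces 17 | a; write a = 17s. Then gcd(17s, 17·2) = 17·gcd(s, 2), so need gcd(s, 2) = 1.
17s > 17 gives s ≥ 2. The least s ≥ 2 coprime to 2 is 3, so a = 17·3 = 51.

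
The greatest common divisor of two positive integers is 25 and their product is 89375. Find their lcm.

Since gcd(m,n)·lcm(m,n) = mn, lcm = 89375/25 = 3575.

3575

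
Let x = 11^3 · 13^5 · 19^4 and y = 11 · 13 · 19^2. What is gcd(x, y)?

min exponent per shared prime: 11 · 13 · 19^2 = 51623

51623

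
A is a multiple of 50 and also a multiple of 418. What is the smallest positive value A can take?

10450

gcd first: 418 = 8·50 + 18; 50 = 2·18 + 14; 18 = 1·14 + 4; 14 = 3·4 + 2; 4 = 2·2 + 0 → gcd = 2
lcm = 50·418/gcd = 20900/2 = 10450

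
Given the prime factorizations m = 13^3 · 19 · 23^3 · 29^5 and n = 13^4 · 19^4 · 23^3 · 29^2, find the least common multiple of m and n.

max exponent per prime: 13^4 · 19^4 · 23^3 · 29^5 = 928883632875505674523

928883632875505674523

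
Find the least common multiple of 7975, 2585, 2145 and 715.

14618175

lcm(7975, 2585) = 7975·2585/gcd = 20615375/55 = 374825
lcm(374825, 2145) = 374825·2145/gcd = 803999625/55 = 14618175
lcm(14618175, 715) = 14618175·715/gcd = 10451995125/715 = 14618175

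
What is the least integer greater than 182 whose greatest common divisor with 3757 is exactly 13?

195

gcd(a, 3757) = 13 forces 13 | a; write a = 13s. Then gcd(13s, 13·289) = 13·gcd(s, 289), so need gcd(s, 289) = 1.
13s > 182 gives s ≥ 15. The least s ≥ 15 coprime to 289 is 15, so a = 13·15 = 195.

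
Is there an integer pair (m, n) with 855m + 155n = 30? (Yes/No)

Yes

By Bézout, 855m + 155n = 30 has integer solutions iff gcd(855, 155) | 30.
Euclid: 855 = 5·155 + 80; 155 = 1·80 + 75; 80 = 1·75 + 5; 75 = 15·5 + 0. gcd = 5; 30 mod 5 = 0. Yes.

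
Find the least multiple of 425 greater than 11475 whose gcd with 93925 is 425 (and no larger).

93925 = 425·221. Any x with gcd(x, 93925) = 425 is a multiple of 425, say 425s, with s coprime to 221.
Need s > 11475/425, so s ≥ 28. First s ≥ 28 with gcd(s, 221) = 1 is s = 28. Thus x = 425·28 = 11900.

11900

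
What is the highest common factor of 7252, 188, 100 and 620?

7252 = 2² · 7² · 37; 188 = 2² · 47; 100 = 2² · 5²; 620 = 2² · 5 · 31
gcd takes min exponent of each prime: 2² = 4

4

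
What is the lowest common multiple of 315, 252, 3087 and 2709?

2654820

lcm(315, 252) = 315·252/gcd = 79380/63 = 1260
lcm(1260, 3087) = 1260·3087/gcd = 3889620/63 = 61740
lcm(61740, 2709) = 61740·2709/gcd = 167253660/63 = 2654820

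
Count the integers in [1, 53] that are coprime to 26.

Prime factors of 26: 2, 13. Count integers ≤ 53 divisible by none of them.
By inclusion–exclusion: 53 − ⌊53/2⌋ − ⌊53/13⌋ + ⌊53/26⌋ = 25.

25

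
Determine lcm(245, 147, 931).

13965

lcm(245, 147) = 245·147/gcd = 36015/49 = 735
lcm(735, 931) = 735·931/gcd = 684285/49 = 13965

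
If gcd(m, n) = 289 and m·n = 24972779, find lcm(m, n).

Since gcd(m,n)·lcm(m,n) = mn, lcm = 24972779/289 = 86411.

86411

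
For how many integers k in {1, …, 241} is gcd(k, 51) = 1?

51 = 3·17. Inclusion–exclusion on these primes:
241 − ⌊241/3⌋ − ⌊241/17⌋ + ⌊241/51⌋ = 151

151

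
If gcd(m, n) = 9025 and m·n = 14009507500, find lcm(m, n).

Since gcd(m,n)·lcm(m,n) = mn, lcm = 14009507500/9025 = 1552300.

1552300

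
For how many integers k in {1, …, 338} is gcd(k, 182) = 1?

134

Prime factors of 182: 2, 7, 13. Count integers ≤ 338 divisible by none of them.
By inclusion–exclusion: 338 − ⌊338/2⌋ − ⌊338/7⌋ − ⌊338/13⌋ + ⌊338/14⌋ + ⌊338/26⌋ + ⌊338/91⌋ − ⌊338/182⌋ = 134.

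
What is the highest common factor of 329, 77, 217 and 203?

329 = 7 · 47; 77 = 7 · 11; 217 = 7 · 31; 203 = 7 · 29
gcd takes min exponent of each prime: 7 = 7

7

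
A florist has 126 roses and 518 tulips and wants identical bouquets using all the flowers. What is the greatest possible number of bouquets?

14

126 = 2 · 3² · 7
518 = 2 · 7 · 37
Common: 2 · 7 = 14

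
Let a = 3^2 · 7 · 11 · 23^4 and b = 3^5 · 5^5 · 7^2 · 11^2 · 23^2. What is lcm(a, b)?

1259937753834375

max exponent per prime: 3^5 · 5^5 · 7^2 · 11^2 · 23^4 = 1259937753834375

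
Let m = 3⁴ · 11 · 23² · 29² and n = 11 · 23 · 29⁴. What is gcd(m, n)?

212773

min exponent per shared prime: 11 · 23 · 29² = 212773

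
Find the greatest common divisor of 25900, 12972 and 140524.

4

25900 = 2² · 5² · 7 · 37; 12972 = 2² · 3 · 23 · 47; 140524 = 2² · 19 · 43²
gcd takes min exponent of each prime: 2² = 4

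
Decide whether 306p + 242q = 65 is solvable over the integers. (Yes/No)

No

By Bézout, 306p + 242q = 65 has integer solutions iff gcd(306, 242) | 65.
Euclid: 306 = 1·242 + 64; 242 = 3·64 + 50; 64 = 1·50 + 14; 50 = 3·14 + 8; 14 = 1·8 + 6; 8 = 1·6 + 2; 6 = 3·2 + 0. gcd = 2; 65 mod 2 = 1. No.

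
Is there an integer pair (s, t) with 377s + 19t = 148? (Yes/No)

By Bézout, 377s + 19t = 148 has integer solutions iff gcd(377, 19) | 148.
Euclid: 377 = 19·19 + 16; 19 = 1·16 + 3; 16 = 5·3 + 1; 3 = 3·1 + 0. gcd = 1; 148 mod 1 = 0. Yes.

Yes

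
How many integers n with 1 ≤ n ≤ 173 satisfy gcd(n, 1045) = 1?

Prime factors of 1045: 5, 11, 19. Count integers ≤ 173 divisible by none of them.
By inclusion–exclusion: 173 − ⌊173/5⌋ − ⌊173/11⌋ − ⌊173/19⌋ + ⌊173/55⌋ + ⌊173/95⌋ + ⌊173/209⌋ − ⌊173/1045⌋ = 119.

119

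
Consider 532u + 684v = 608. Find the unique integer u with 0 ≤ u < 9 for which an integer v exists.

5

Euclid: 684 = 1·532 + 152; 532 = 3·152 + 76; 152 = 2·76 + 0 → gcd = 76; 608 = 76·8.
Back-substitution yields 532·(4) + 684·(-3) = 76, so one solution is u = 4·8 = 32, v = -3·8 = -24.
Solutions in u differ by 684/76 = 9; the one in [0, 9) is 32 mod 9 = 5.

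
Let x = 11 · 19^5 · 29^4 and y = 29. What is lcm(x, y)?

19264275545009

max exponent per prime: 11 · 19^5 · 29^4 = 19264275545009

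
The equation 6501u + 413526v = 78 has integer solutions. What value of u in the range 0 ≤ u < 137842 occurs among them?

103302

Euclid: 413526 = 63·6501 + 3963; 6501 = 1·3963 + 2538; 3963 = 1·2538 + 1425; 2538 = 1·1425 + 1113; 1425 = 1·1113 + 312; 1113 = 3·312 + 177; 312 = 1·177 + 135; 177 = 1·135 + 42; 135 = 3·42 + 9; 42 = 4·9 + 6; 9 = 1·6 + 3; 6 = 2·3 + 0 → gcd = 3; 78 = 3·26.
Back-substitution yields 6501·(-49043) + 413526·(771) = 3, so one solution is u = -49043·26 = -1275118, v = 771·26 = 20046.
Solutions in u differ by 413526/3 = 137842; the one in [0, 137842) is -1275118 mod 137842 = 103302.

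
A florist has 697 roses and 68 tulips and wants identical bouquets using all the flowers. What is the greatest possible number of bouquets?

697 = 17 · 41
68 = 2² · 17
Common: 17 = 17

17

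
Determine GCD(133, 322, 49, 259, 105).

gcd(133, 322): 322 = 2·133 + 56; 133 = 2·56 + 21; 56 = 2·21 + 14; 21 = 1·14 + 7; 14 = 2·7 + 0 → 7
gcd(7, 49): 49 = 7·7 + 0 → 7
gcd(7, 259): 259 = 37·7 + 0 → 7
gcd(7, 105): 105 = 15·7 + 0 → 7

7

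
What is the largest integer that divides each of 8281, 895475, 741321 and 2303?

8281 = 7² · 13²; 895475 = 5² · 7² · 17 · 43; 741321 = 3² · 7² · 41²; 2303 = 7² · 47
gcd takes min exponent of each prime: 7² = 49

49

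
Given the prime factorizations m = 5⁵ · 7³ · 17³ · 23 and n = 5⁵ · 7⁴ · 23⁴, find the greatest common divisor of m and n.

min exponent per shared prime: 5⁵ · 7³ · 23 = 24653125

24653125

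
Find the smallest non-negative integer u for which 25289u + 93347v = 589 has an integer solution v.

Reduce mod 93347: 25289u ≡ 589 (mod 93347). With g = gcd(25289, 93347) = 19 dividing 589, divide through: 1331u ≡ 31 (mod 4913).
Since gcd(1331, 4913) = 1, u ≡ 31·(1331)⁻¹ ≡ 3957 (mod 4913). Smallest non-negative: 3957.

3957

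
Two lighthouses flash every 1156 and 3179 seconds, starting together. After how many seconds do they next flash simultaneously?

12716

1156 = 2² · 17²; 3179 = 11 · 17²
max exponents: 2² · 11 · 17² = 12716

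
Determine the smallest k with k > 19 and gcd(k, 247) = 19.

38

Multiples of 19 above 19: 19·2, 19·3, … . Need the cofactor coprime to 247/19 = 13.
Checking s = 2, 3, … the first with gcd(s, 13) = 1 is s = 2, giving 38.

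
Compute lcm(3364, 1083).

3643212

3364 = 2² · 29²; 1083 = 3 · 19²
max exponents: 2² · 3 · 19² · 29² = 3643212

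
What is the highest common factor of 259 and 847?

7

259 = 7 · 37
847 = 7 · 11²
Common: 7 = 7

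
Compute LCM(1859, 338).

gcd first: 1859 = 5·338 + 169; 338 = 2·169 + 0 → gcd = 169
lcm = 1859·338/gcd = 628342/169 = 3718

3718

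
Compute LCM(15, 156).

gcd first: 156 = 10·15 + 6; 15 = 2·6 + 3; 6 = 2·3 + 0 → gcd = 3
lcm = 15·156/gcd = 2340/3 = 780

780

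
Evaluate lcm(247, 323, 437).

247 = 13 · 19; 323 = 17 · 19; 437 = 19 · 23
lcm takes max exponent of each prime: 13 · 17 · 19 · 23 = 96577

96577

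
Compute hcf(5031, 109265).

13

Euclid: 109265 = 21·5031 + 3614; 5031 = 1·3614 + 1417; 3614 = 2·1417 + 780; 1417 = 1·780 + 637; 780 = 1·637 + 143; 637 = 4·143 + 65; 143 = 2·65 + 13; 65 = 5·13 + 0. Last nonzero remainder: 13.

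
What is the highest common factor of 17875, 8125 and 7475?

17875 = 5³ · 11 · 13; 8125 = 5⁴ · 13; 7475 = 5² · 13 · 23
gcd takes min exponent of each prime: 5² · 13 = 325

325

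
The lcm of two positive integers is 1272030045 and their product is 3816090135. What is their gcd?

gcd·lcm = product, so gcd = 3816090135/1272030045 = 3.

3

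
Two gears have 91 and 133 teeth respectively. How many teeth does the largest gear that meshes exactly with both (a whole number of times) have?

Euclid: 133 = 1·91 + 42; 91 = 2·42 + 7; 42 = 6·7 + 0. Last nonzero remainder: 7.

7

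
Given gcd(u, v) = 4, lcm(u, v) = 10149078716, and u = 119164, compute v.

Using uv = gcd(u,v)·lcm(u,v) = 4·10149078716 = 40596314864, we get v = 40596314864/119164 = 340676.

340676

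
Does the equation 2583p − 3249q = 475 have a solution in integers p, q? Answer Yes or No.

No

gcd(2583, 3249): 3249 = 1·2583 + 666; 2583 = 3·666 + 585; 666 = 1·585 + 81; 585 = 7·81 + 18; 81 = 4·18 + 9; 18 = 2·9 + 0 → 9
9 does not divide 475, so a solution does not exist.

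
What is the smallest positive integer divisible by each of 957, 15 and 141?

224895

957 = 3 · 11 · 29; 15 = 3 · 5; 141 = 3 · 47
lcm takes max exponent of each prime: 3 · 5 · 11 · 29 · 47 = 224895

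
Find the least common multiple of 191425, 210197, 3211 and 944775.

324013420575

191425 = 5² · 13 · 19 · 31; 210197 = 13 · 19 · 23 · 37; 3211 = 13² · 19; 944775 = 3² · 5² · 13 · 17 · 19
lcm takes max exponent of each prime: 3² · 5² · 13² · 17 · 19 · 23 · 31 · 37 = 324013420575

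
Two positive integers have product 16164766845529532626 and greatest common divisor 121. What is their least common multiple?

133593114425863906

Since gcd(m,n)·lcm(m,n) = mn, lcm = 16164766845529532626/121 = 133593114425863906.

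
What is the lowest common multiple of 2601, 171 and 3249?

938961

2601 = 3² · 17²; 171 = 3² · 19; 3249 = 3² · 19²
lcm takes max exponent of each prime: 3² · 17² · 19² = 938961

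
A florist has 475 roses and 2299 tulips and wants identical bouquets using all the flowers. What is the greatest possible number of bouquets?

475 = 5² · 19
2299 = 11² · 19
Common: 19 = 19

19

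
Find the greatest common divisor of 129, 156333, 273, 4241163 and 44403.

gcd(129, 156333): 156333 = 1211·129 + 114; 129 = 1·114 + 15; 114 = 7·15 + 9; 15 = 1·9 + 6; 9 = 1·6 + 3; 6 = 2·3 + 0 → 3
gcd(3, 273): 273 = 91·3 + 0 → 3
gcd(3, 4241163): 4241163 = 1413721·3 + 0 → 3
gcd(3, 44403): 44403 = 14801·3 + 0 → 3

3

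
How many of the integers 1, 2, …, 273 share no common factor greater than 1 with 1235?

Prime factors of 1235: 5, 13, 19. Count integers ≤ 273 divisible by none of them.
By inclusion–exclusion: 273 − ⌊273/5⌋ − ⌊273/13⌋ − ⌊273/19⌋ + ⌊273/65⌋ + ⌊273/95⌋ + ⌊273/247⌋ − ⌊273/1235⌋ = 191.

191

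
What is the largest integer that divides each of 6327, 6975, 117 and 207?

gcd(6327, 6975): 6975 = 1·6327 + 648; 6327 = 9·648 + 495; 648 = 1·495 + 153; 495 = 3·153 + 36; 153 = 4·36 + 9; 36 = 4·9 + 0 → 9
gcd(9, 117): 117 = 13·9 + 0 → 9
gcd(9, 207): 207 = 23·9 + 0 → 9

9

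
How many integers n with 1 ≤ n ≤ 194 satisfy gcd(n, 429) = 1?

429 = 3·11·13. Inclusion–exclusion on these primes:
194 − ⌊194/3⌋ − ⌊194/11⌋ − ⌊194/13⌋ + ⌊194/33⌋ + ⌊194/39⌋ + ⌊194/143⌋ − ⌊194/429⌋ = 109

109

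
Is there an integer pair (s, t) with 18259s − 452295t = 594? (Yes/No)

No

By Bézout, 18259s − 452295t = 594 has integer solutions iff gcd(18259, 452295) | 594.
Euclid: 452295 = 24·18259 + 14079; 18259 = 1·14079 + 4180; 14079 = 3·4180 + 1539; 4180 = 2·1539 + 1102; 1539 = 1·1102 + 437; 1102 = 2·437 + 228; 437 = 1·228 + 209; 228 = 1·209 + 19; 209 = 11·19 + 0. gcd = 19; 594 mod 19 = 5. No.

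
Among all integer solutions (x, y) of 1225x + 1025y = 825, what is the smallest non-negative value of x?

40

Euclid: 1225 = 1·1025 + 200; 1025 = 5·200 + 25; 200 = 8·25 + 0 → gcd = 25; 825 = 25·33.
Back-substitution yields 1225·(-5) + 1025·(6) = 25, so one solution is x = -5·33 = -165, y = 6·33 = 198.
Solutions in x differ by 1025/25 = 41; the one in [0, 41) is -165 mod 41 = 40.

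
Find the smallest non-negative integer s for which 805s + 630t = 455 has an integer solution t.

gcd(805, 630) = 35 (Euclid: 805 = 1·630 + 175; 630 = 3·175 + 105; 175 = 1·105 + 70; 105 = 1·70 + 35; 70 = 2·35 + 0), and 35 | 455.
Extended Euclid: 805·(-7) + 630·(9) = 35. Scale by 13: s₀ = -91.
General solution s = s₀ + 18k; reducing mod 18 gives s = 17 (and t = -21).

17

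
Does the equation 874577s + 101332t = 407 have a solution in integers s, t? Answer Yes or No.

Yes

gcd(874577, 101332): 874577 = 8·101332 + 63921; 101332 = 1·63921 + 37411; 63921 = 1·37411 + 26510; 37411 = 1·26510 + 10901; 26510 = 2·10901 + 4708; 10901 = 2·4708 + 1485; 4708 = 3·1485 + 253; 1485 = 5·253 + 220; 253 = 1·220 + 33; 220 = 6·33 + 22; 33 = 1·22 + 11; 22 = 2·11 + 0 → 11
11 divides 407, so a solution exists.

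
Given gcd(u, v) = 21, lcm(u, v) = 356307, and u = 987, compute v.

Using uv = gcd(u,v)·lcm(u,v) = 21·356307 = 7482447, we get v = 7482447/987 = 7581.

7581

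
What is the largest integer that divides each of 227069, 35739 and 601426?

361

gcd(227069, 35739): 227069 = 6·35739 + 12635; 35739 = 2·12635 + 10469; 12635 = 1·10469 + 2166; 10469 = 4·2166 + 1805; 2166 = 1·1805 + 361; 1805 = 5·361 + 0 → 361
gcd(361, 601426): 601426 = 1666·361 + 0 → 361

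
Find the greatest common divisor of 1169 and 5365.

1

1169 = 7 · 167
5365 = 5 · 29 · 37
Common: 1 = 1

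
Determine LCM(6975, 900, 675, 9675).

3599100

lcm(6975, 900) = 6975·900/gcd = 6277500/225 = 27900
lcm(27900, 675) = 27900·675/gcd = 18832500/225 = 83700
lcm(83700, 9675) = 83700·9675/gcd = 809797500/225 = 3599100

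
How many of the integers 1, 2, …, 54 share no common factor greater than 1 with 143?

Prime factors of 143: 11, 13. Count integers ≤ 54 divisible by none of them.
By inclusion–exclusion: 54 − ⌊54/11⌋ − ⌊54/13⌋ + ⌊54/143⌋ = 46.

46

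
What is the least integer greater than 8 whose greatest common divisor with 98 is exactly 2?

Multiples of 2 above 8: 2·5, 2·6, … . Need the cofactor coprime to 98/2 = 49.
Checking s = 5, 6, … the first with gcd(s, 49) = 1 is s = 5, giving 10.

10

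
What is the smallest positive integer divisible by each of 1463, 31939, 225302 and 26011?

518485014278

lcm(1463, 31939) = 1463·31939/gcd = 46726757/19 = 2459303
lcm(2459303, 225302) = 2459303·225302/gcd = 554085884506/1463 = 378732662
lcm(378732662, 26011) = 378732662·26011/gcd = 9851215271282/19 = 518485014278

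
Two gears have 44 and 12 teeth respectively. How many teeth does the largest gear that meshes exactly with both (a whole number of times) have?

Euclid: 44 = 3·12 + 8; 12 = 1·8 + 4; 8 = 2·4 + 0. Last nonzero remainder: 4.

4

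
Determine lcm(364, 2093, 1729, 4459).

lcm(364, 2093) = 364·2093/gcd = 761852/91 = 8372
lcm(8372, 1729) = 8372·1729/gcd = 14475188/91 = 159068
lcm(159068, 4459) = 159068·4459/gcd = 709284212/91 = 7794332

7794332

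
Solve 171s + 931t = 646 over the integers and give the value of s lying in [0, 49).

31

Reduce mod 931: 171s ≡ 646 (mod 931). With g = gcd(171, 931) = 19 dividing 646, divide through: 9s ≡ 34 (mod 49).
Since gcd(9, 49) = 1, s ≡ 34·(9)⁻¹ ≡ 31 (mod 49). Smallest non-negative: 31.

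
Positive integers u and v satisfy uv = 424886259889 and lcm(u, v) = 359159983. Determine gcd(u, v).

1183

gcd·lcm = product, so gcd = 424886259889/359159983 = 1183.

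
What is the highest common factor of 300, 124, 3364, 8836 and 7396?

4

gcd(300, 124): 300 = 2·124 + 52; 124 = 2·52 + 20; 52 = 2·20 + 12; 20 = 1·12 + 8; 12 = 1·8 + 4; 8 = 2·4 + 0 → 4
gcd(4, 3364): 3364 = 841·4 + 0 → 4
gcd(4, 8836): 8836 = 2209·4 + 0 → 4
gcd(4, 7396): 7396 = 1849·4 + 0 → 4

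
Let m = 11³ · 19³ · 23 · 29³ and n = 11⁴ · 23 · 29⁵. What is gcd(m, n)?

746620457

min exponent per shared prime: 11³ · 23 · 29³ = 746620457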